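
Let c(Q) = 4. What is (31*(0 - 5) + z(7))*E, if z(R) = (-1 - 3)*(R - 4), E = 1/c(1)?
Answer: -167/4 ≈ -41.750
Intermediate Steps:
E = 1/4 ≈ 0.25000
z(R) = 16 - 4*R (z(R) = -4*(-4 + R) = 16 - 4*R)
(31*(0 - 5) + z(7))*E = (31*(0 - 5) + (16 - 4*7))*(1/4) = (31*(-5) + (16 - 28))*(1/4) = (-155 - 12)*(1/4) = -167*1/4 = -167/4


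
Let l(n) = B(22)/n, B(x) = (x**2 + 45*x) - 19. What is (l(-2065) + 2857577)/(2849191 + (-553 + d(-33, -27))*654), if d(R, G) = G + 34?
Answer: 1180179010/1029240191 ≈ 1.1467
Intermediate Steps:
B(x) = -19 + x**2 + 45*x
d(R, G) = 34 + G
l(n) = 1455/n (l(n) = (-19 + 22**2 + 45*22)/n = (-19 + 484 + 990)/n = 1455/n)
(l(-2065) + 2857577)/(2849191 + (-553 + d(-33, -27))*654) = (1455/(-2065) + 2857577)/(2849191 + (-553 + (34 - 27))*654) = (1455*(-1/2065) + 2857577)/(2849191 + (-553 + 7)*654) = (-291/413 + 2857577)/(2849191 - 546*654) = 1180179010/(413*(2849191 - 357084)) = (1180179010/413)/2492107 = (1180179010/413)*(1/2492107) = 1180179010/1029240191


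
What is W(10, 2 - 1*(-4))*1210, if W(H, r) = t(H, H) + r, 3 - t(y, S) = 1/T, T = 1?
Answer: 9680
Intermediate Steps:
t(y, S) = 2 (t(y, S) = 3 - 1/1 = 3 - 1 = 2)
W(H, r) = 2 + r
W(10, 2 - 1*(-4))*1210 = (2 + (2 - 1*(-4)))*1210 = (2 + (2 + 4))*1210 = (2 + 6)*1210 = 8*1210 = 9680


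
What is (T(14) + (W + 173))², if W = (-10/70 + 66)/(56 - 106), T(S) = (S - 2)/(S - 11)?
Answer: 3780897121/122500 ≈ 30864.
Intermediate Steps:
T(S) = (-2 + S)/(-11 + S)
W = -461/350 (W = (-10*1/70 + 66)/(-50) = (-⅐ + 66)*(-1/50) = (461/7)*(-1/50) = -461/350 ≈ -1.3171)
(T(14) + (W + 173))² = ((-2 + 14)/(-11 + 14) + (-461/350 + 173))² = (12/3 + 60089/350)² = ((⅓)*12 + 60089/350)² = (4 + 60089/350)² = (61489/350)² = 3780897121/122500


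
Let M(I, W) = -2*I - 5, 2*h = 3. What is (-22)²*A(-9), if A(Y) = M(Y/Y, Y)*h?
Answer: -5082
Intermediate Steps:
h = 3/2 (h = (½)*3 = 3/2 ≈ 1.5000)
M(I, W) = -5 - 2*I
A(Y) = -21/2 (A(Y) = (-5 - 2*Y/Y)*(3/2) = (-5 - 2*1)*(3/2) = (-5 - 2)*(3/2) = -7*3/2 = -21/2)
(-22)²*A(-9) = (-22)²*(-21/2) = 484*(-21/2) = -5082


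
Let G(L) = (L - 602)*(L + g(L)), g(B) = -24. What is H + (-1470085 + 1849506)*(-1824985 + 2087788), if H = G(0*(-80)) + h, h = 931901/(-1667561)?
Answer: 166277495836142770/1667561 ≈ 9.9713e+10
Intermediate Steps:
G(L) = (-602 + L)*(-24 + L) (G(L) = (L - 602)*(L - 24) = (-602 + L)*(-24 + L))
h = -931901/1667561 (h = 931901*(-1/1667561) = -931901/1667561 ≈ -0.55884)
H = 24091989427/1667561 (H = (14448 + (0*(-80))² - 0*(-80)) - 931901/1667561 = (14448 + 0² - 626*0) - 931901/1667561 = (14448 + 0 + 0) - 931901/1667561 = 14448 - 931901/1667561 = 24091989427/1667561 ≈ 14447.)
H + (-1470085 + 1849506)*(-1824985 + 2087788) = 24091989427/1667561 + (-1470085 + 1849506)*(-1824985 + 2087788) = 24091989427/1667561 + 379421*262803 = 24091989427/1667561 + 99712977063 = 166277495836142770/1667561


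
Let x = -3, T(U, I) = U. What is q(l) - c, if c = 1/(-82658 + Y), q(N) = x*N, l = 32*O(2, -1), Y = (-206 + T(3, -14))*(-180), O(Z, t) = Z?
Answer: -8854655/46118 ≈ -192.00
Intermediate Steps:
Y = 36540 (Y = (-206 + 3)*(-180) = -203*(-180) = 36540)
l = 64 (l = 32*2 = 64)
q(N) = -3*N
c = -1/46118 (c = 1/(-82658 + 36540) = 1/(-46118) = -1/46118 ≈ -2.1684e-5)
q(l) - c = -3*64 - 1*(-1/46118) = -192 + 1/46118 = -8854655/46118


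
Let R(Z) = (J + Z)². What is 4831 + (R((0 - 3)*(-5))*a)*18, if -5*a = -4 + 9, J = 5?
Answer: -2369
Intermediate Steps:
a = -1 (a = -(-4 + 9)/5 = -⅕*5 = -1)
R(Z) = (5 + Z)²
4831 + (R((0 - 3)*(-5))*a)*18 = 4831 + ((5 + (0 - 3)*(-5))²*(-1))*18 = 4831 + ((5 - 3*(-5))²*(-1))*18 = 4831 + ((5 + 15)²*(-1))*18 = 4831 + (20²*(-1))*18 = 4831 + (400*(-1))*18 = 4831 - 400*18 = 4831 - 7200 = -2369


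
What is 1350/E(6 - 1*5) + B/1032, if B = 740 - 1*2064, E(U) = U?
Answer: 347969/258 ≈ 1348.7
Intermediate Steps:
B = -1324 (B = 740 - 2064 = -1324)
1350/E(6 - 1*5) + B/1032 = 1350/(6 - 1*5) - 1324/1032 = 1350/(6 - 5) - 1324*1/1032 = 1350/1 - 331/258 = 1350*1 - 331/258 = 1350 - 331/258 = 347969/258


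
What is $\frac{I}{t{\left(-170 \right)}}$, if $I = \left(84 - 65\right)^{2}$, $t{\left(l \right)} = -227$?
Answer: $- \frac{361}{227} \approx -1.5903$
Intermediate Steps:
$I = 361$ ($I = 19^{2} = 361$)
$\frac{I}{t{\left(-170 \right)}} = \frac{361}{-227} = 361 \left(- \frac{1}{227}\right) = - \frac{361}{227}$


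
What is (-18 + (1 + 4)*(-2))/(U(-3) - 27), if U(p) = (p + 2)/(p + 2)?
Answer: 14/13 ≈ 1.0769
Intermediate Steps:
U(p) = 1 (U(p) = (2 + p)/(2 + p) = 1)
(-18 + (1 + 4)*(-2))/(U(-3) - 27) = (-18 + (1 + 4)*(-2))/(1 - 27) = (-18 + 5*(-2))/(-26) = -(-18 - 10)/26 = -1/26*(-28) = 14/13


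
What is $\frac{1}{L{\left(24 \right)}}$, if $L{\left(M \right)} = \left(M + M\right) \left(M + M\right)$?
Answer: $\frac{1}{2304} \approx 0.00043403$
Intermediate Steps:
$L{\left(M \right)} = 4 M^{2}$ ($L{\left(M \right)} = 2 M 2 M = 4 M^{2}$)
$\frac{1}{L{\left(24 \right)}} = \frac{1}{4 \cdot 24^{2}} = \frac{1}{4 \cdot 576} = \frac{1}{2304}$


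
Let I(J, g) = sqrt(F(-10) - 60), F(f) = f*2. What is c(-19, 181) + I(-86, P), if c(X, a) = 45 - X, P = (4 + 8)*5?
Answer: 64 + 4*I*sqrt(5) ≈ 64.0 + 8.9443*I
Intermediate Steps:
F(f) = 2*f
P = 60 (P = 12*5 = 60)
I(J, g) = 4*I*sqrt(5) (I(J, g) = sqrt(2*(-10) - 60) = sqrt(-20 - 60) = sqrt(-80) = 4*I*sqrt(5))
c(-19, 181) + I(-86, P) = (45 - 1*(-19)) + 4*I*sqrt(5) = (45 + 19) + 4*I*sqrt(5) = 64 + 4*I*sqrt(5)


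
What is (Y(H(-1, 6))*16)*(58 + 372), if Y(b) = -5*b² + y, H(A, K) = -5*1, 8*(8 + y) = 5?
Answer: -910740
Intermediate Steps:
y = -59/8 (y = -8 + (⅛)*5 = -8 + 5/8 = -59/8 ≈ -7.3750)
H(A, K) = -5
Y(b) = -59/8 - 5*b² (Y(b) = -5*b² - 59/8 = -59/8 - 5*b²)
(Y(H(-1, 6))*16)*(58 + 372) = ((-59/8 - 5*(-5)²)*16)*(58 + 372) = ((-59/8 - 5*25)*16)*430 = ((-59/8 - 125)*16)*430 = -1059/8*16*430 = -2118*430 = -910740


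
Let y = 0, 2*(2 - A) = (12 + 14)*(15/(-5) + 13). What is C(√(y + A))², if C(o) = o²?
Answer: 16384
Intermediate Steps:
A = -128 (A = 2 - (12 + 14)*(15/(-5) + 13)/2 = 2 - 13*(15*(-⅕) + 13) = 2 - 13*(-3 + 13) = 2 - 13*10 = 2 - ½*260 = 2 - 130 = -128)
C(√(y + A))² = ((√(0 - 128))²)² = ((√(-128))²)² = ((8*I*√2)²)² = (-128)² = 16384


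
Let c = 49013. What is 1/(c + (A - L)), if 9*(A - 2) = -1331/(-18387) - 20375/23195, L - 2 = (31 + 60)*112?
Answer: 767675637/29801867151461 ≈ 2.5759e-5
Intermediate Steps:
L = 10194 (L = 2 + (31 + 60)*112 = 2 + 91*112 = 2 + 10192 = 10194)
A = 1466598758/767675637 (A = 2 + (-1331/(-18387) - 20375/23195)/9 = 2 + (-1331*(-1/18387) - 20375*1/23195)/9 = 2 + (1331/18387 - 4075/4639)/9 = 2 + (1/9)*(-68752516/85297293) = 2 - 68752516/767675637 = 1466598758/767675637 ≈ 1.9104)
1/(c + (A - L)) = 1/(49013 + (1466598758/767675637 - 1*10194)) = 1/(49013 + (1466598758/767675637 - 10194)) = 1/(49013 - 7824218844820/767675637) = 1/(29801867151461/767675637) = 767675637/29801867151461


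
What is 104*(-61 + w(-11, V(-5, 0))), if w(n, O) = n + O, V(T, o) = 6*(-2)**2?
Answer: -4992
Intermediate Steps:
V(T, o) = 24 (V(T, o) = 6*4 = 24)
w(n, O) = O + n
104*(-61 + w(-11, V(-5, 0))) = 104*(-61 + (24 - 11)) = 104*(-61 + 13) = 104*(-48) = -4992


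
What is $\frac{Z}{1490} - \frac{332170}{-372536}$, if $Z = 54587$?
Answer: $\frac{5207638983}{138769660} \approx 37.527$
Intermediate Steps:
$\frac{Z}{1490} - \frac{332170}{-372536} = \frac{54587}{1490} - \frac{332170}{-372536} = 54587 \cdot \frac{1}{1490} - - \frac{166085}{186268} = \frac{54587}{1490} + \frac{166085}{186268} = \frac{5207638983}{138769660}$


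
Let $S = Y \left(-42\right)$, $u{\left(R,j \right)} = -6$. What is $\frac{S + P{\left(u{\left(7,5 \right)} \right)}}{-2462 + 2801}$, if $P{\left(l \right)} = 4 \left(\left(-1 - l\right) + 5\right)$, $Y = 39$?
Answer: $- \frac{1598}{339} \approx -4.7139$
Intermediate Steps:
$P{\left(l \right)} = 16 - 4 l$ ($P{\left(l \right)} = 4 \left(4 - l\right) = 16 - 4 l$)
$S = -1638$ ($S = 39 \left(-42\right) = -1638$)
$\frac{S + P{\left(u{\left(7,5 \right)} \right)}}{-2462 + 2801} = \frac{-1638 + \left(16 - -24\right)}{-2462 + 2801} = \frac{-1638 + \left(16 + 24\right)}{339} = \left(-1638 + 40\right) \frac{1}{339} = \left(-1598\right) \frac{1}{339} = - \frac{1598}{339}$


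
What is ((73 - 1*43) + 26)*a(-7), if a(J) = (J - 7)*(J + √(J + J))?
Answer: 5488 - 784*I*√14 ≈ 5488.0 - 2933.5*I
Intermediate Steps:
a(J) = (-7 + J)*(J + √2*√J) (a(J) = (-7 + J)*(J + √(2*J)) = (-7 + J)*(J + √2*√J))
((73 - 1*43) + 26)*a(-7) = ((73 - 1*43) + 26)*((-7)² - 7*(-7) + √2*(-7)^(3/2) - 7*√2*√(-7)) = ((73 - 43) + 26)*(49 + 49 + √2*(-7*I*√7) - 7*√2*I*√7) = (30 + 26)*(49 + 49 - 7*I*√14 - 7*I*√14) = 56*(98 - 14*I*√14) = 5488 - 784*I*√14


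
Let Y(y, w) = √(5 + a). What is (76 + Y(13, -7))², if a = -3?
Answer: (76 + √2)² ≈ 5993.0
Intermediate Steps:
Y(y, w) = √2 (Y(y, w) = √(5 - 3) = √2)
(76 + Y(13, -7))² = (76 + √2)²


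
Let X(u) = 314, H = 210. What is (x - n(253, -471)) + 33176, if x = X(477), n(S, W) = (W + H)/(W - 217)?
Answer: 23040859/688 ≈ 33490.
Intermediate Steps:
n(S, W) = (210 + W)/(-217 + W) (n(S, W) = (W + 210)/(W - 217) = (210 + W)/(-217 + W))
x = 314
(x - n(253, -471)) + 33176 = (314 - (210 - 471)/(-217 - 471)) + 33176 = (314 - (-261)/(-688)) + 33176 = (314 - (-1)*(-261)/688) + 33176 = (314 - 1*261/688) + 33176 = (314 - 261/688) + 33176 = 215771/688 + 33176 = 23040859/688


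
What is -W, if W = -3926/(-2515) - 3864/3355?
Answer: -690754/1687565 ≈ -0.40932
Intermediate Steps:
W = 690754/1687565 (W = -3926*(-1/2515) - 3864*1/3355 = 3926/2515 - 3864/3355 = 690754/1687565 ≈ 0.40932)
-W = -1*690754/1687565 = -690754/1687565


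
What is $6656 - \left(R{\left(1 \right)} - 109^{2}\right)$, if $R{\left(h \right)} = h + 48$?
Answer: $18488$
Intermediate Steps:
$R{\left(h \right)} = 48 + h$
$6656 - \left(R{\left(1 \right)} - 109^{2}\right) = 6656 - \left(\left(48 + 1\right) - 109^{2}\right) = 6656 - \left(49 - 11881\right) = 6656 - -11832 = 6656 + 11832 = 18488$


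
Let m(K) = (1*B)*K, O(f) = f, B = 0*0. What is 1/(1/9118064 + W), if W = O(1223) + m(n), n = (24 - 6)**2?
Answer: 9118064/11151392273 ≈ 0.00081766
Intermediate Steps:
B = 0
n = 324 (n = 18**2 = 324)
m(K) = 0 (m(K) = (1*0)*K = 0*K = 0)
W = 1223 (W = 1223 + 0 = 1223)
1/(1/9118064 + W) = 1/(1/9118064 + 1223) = 1/(11151392273/9118064) = 9118064/11151392273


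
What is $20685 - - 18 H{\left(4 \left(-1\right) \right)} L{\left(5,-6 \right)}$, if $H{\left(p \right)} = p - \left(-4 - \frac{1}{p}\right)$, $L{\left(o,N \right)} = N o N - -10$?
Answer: $19830$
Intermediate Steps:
$L{\left(o,N \right)} = 10 + o N^{2}$ ($L{\left(o,N \right)} = o N^{2} + 10 = 10 + o N^{2}$)
$H{\left(p \right)} = 4 + p + \frac{1}{p}$ ($H{\left(p \right)} = p + \left(4 + \frac{1}{p}\right) = 4 + p + \frac{1}{p}$)
$20685 - - 18 H{\left(4 \left(-1\right) \right)} L{\left(5,-6 \right)} = 20685 - - 18 \left(4 + 4 \left(-1\right) + \frac{1}{4 \left(-1\right)}\right) \left(10 + 5 \left(-6\right)^{2}\right) = 20685 - - 18 \left(4 - 4 + \frac{1}{-4}\right) \left(10 + 5 \cdot 36\right) = 20685 - - 18 \left(4 - 4 - \frac{1}{4}\right) \left(10 + 180\right) = 20685 - \left(-18\right) \left(- \frac{1}{4}\right) 190 = 20685 - \frac{9}{2} \cdot 190 = 20685 - 855 = 19830$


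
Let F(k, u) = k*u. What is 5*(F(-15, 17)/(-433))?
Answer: 1275/433 ≈ 2.9446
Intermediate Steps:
5*(F(-15, 17)/(-433)) = 5*(-15*17/(-433)) = 5*(-255*(-1/433)) = 5*(255/433) = 1275/433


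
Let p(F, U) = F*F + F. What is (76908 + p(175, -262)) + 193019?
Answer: 300727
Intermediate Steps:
p(F, U) = F + F² (p(F, U) = F² + F = F + F²)
(76908 + p(175, -262)) + 193019 = (76908 + 175*(1 + 175)) + 193019 = (76908 + 175*176) + 193019 = (76908 + 30800) + 193019 = 107708 + 193019 = 300727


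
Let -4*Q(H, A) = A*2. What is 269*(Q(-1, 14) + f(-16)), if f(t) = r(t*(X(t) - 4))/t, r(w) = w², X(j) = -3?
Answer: -212779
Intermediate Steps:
Q(H, A) = -A/2 (Q(H, A) = -A*2/4 = -A/2)
f(t) = 49*t (f(t) = (t*(-3 - 4))²/t = (t*(-7))²/t = (-7*t)²/t = (49*t²)/t = 49*t)
269*(Q(-1, 14) + f(-16)) = 269*(-½*14 + 49*(-16)) = 269*(-7 - 784) = 269*(-791) = -212779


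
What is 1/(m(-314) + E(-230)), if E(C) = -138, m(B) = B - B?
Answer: -1/138 ≈ -0.0072464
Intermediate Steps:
m(B) = 0
1/(m(-314) + E(-230)) = 1/(0 - 138) = 1/(-138) = -1/138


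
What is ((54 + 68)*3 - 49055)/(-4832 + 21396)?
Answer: -48689/16564 ≈ -2.9394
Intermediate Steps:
((54 + 68)*3 - 49055)/(-4832 + 21396) = (122*3 - 49055)/16564 = (366 - 49055)*(1/16564) = -48689*1/16564 = -48689/16564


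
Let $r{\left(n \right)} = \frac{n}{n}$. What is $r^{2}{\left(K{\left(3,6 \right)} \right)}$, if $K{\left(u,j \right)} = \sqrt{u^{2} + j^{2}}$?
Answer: $1$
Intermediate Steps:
$K{\left(u,j \right)} = \sqrt{j^{2} + u^{2}}$
$r{\left(n \right)} = 1$
$r^{2}{\left(K{\left(3,6 \right)} \right)} = 1^{2} = 1$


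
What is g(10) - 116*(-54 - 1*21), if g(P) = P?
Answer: 8710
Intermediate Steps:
g(10) - 116*(-54 - 1*21) = 10 - 116*(-54 - 1*21) = 10 - 116*(-54 - 21) = 10 - 116*(-75) = 10 + 8700 = 8710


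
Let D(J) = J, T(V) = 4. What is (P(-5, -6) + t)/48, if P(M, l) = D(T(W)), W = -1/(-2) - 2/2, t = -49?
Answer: -15/16 ≈ -0.93750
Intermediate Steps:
W = -½ (W = -1*(-½) - 2*½ = ½ - 1 = -½ ≈ -0.50000)
P(M, l) = 4
(P(-5, -6) + t)/48 = (4 - 49)/48 = -45*1/48 = -15/16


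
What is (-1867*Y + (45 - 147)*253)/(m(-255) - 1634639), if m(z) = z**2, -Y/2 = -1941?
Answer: 3636750/784807 ≈ 4.6339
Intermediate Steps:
Y = 3882 (Y = -2*(-1941) = 3882)
(-1867*Y + (45 - 147)*253)/(m(-255) - 1634639) = (-1867*3882 + (45 - 147)*253)/((-255)**2 - 1634639) = (-7247694 - 102*253)/(65025 - 1634639) = (-7247694 - 25806)/(-1569614) = -7273500*(-1/1569614) = 3636750/784807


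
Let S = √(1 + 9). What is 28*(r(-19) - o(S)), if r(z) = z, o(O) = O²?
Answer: -812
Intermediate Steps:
S = √10 ≈ 3.1623
28*(r(-19) - o(S)) = 28*(-19 - (√10)²) = 28*(-19 - 1*10) = 28*(-19 - 10) = 28*(-29) = -812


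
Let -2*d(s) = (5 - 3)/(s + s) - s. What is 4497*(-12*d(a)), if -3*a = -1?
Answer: 71952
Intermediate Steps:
a = ⅓ (a = -⅓*(-1) = ⅓ ≈ 0.33333)
d(s) = s/2 - 1/(2*s) (d(s) = -((5 - 3)/(s + s) - s)/2 = -(2/((2*s)) - s)/2 = -(2*(1/(2*s)) - s)/2 = -(1/s - s)/2 = s/2 - 1/(2*s))
4497*(-12*d(a)) = 4497*(-6*(-1 + (⅓)²)/⅓) = 4497*(-6*3*(-1 + ⅑)) = 4497*(-6*3*(-8)/9) = 4497*(-12*(-4/3)) = 4497*16 = 71952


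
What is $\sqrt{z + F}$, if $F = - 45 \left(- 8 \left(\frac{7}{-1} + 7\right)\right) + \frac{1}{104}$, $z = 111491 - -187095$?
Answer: $\frac{\sqrt{807376570}}{52} \approx 546.43$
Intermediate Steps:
$z = 298586$ ($z = 111491 + 187095 = 298586$)
$F = \frac{1}{104}$ ($F = - 45 \left(- 8 \left(7 \left(-1\right) + 7\right)\right) + \frac{1}{104} = - 45 \left(- 8 \left(-7 + 7\right)\right) + \frac{1}{104} = - 45 \left(\left(-8\right) 0\right) + \frac{1}{104} = \left(-45\right) 0 + \frac{1}{104} = 0 + \frac{1}{104} = \frac{1}{104} \approx 0.0096154$)
$\sqrt{z + F} = \sqrt{298586 + \frac{1}{104}} = \sqrt{\frac{31052945}{104}} = \frac{\sqrt{807376570}}{52}$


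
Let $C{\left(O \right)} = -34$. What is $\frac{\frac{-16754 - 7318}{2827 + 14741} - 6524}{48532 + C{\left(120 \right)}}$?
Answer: $- \frac{4776571}{35500536} \approx -0.13455$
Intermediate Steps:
$\frac{\frac{-16754 - 7318}{2827 + 14741} - 6524}{48532 + C{\left(120 \right)}} = \frac{\frac{-16754 - 7318}{2827 + 14741} - 6524}{48532 - 34} = \frac{- \frac{24072}{17568} - 6524}{48498} = \left(\left(-24072\right) \frac{1}{17568} - 6524\right) \frac{1}{48498} = \left(- \frac{1003}{732} - 6524\right) \frac{1}{48498} = \left(- \frac{4776571}{732}\right) \frac{1}{48498} = - \frac{4776571}{35500536}$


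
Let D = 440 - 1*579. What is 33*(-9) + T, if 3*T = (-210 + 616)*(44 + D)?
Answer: -39461/3 ≈ -13154.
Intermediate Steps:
D = -139 (D = 440 - 579 = -139)
T = -38570/3 (T = ((-210 + 616)*(44 - 139))/3 = (406*(-95))/3 = (⅓)*(-38570) = -38570/3 ≈ -12857.)
33*(-9) + T = 33*(-9) - 38570/3 = -297 - 38570/3 = -39461/3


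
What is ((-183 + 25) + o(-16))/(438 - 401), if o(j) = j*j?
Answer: 98/37 ≈ 2.6486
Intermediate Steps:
o(j) = j²
((-183 + 25) + o(-16))/(438 - 401) = ((-183 + 25) + (-16)²)/(438 - 401) = (-158 + 256)/37 = 98*(1/37) = 98/37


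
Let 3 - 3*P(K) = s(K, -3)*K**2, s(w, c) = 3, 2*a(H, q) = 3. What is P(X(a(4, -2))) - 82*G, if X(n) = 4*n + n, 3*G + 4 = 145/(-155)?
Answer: 9877/124 ≈ 79.653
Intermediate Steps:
a(H, q) = 3/2 (a(H, q) = (1/2)*3 = 3/2)
G = -51/31 (G = -4/3 + (145/(-155))/3 = -4/3 + (145*(-1/155))/3 = -4/3 + (1/3)*(-29/31) = -4/3 - 29/93 = -51/31 ≈ -1.6452)
X(n) = 5*n
P(K) = 1 - K**2
P(X(a(4, -2))) - 82*G = (1 - (5*(3/2))**2) - 82*(-51/31) = (1 - (15/2)**2) + 4182/31 = (1 - 1*225/4) + 4182/31 = (1 - 225/4) + 4182/31 = -221/4 + 4182/31 = 9877/124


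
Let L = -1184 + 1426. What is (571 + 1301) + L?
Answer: 2114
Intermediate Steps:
L = 242
(571 + 1301) + L = (571 + 1301) + 242 = 1872 + 242 = 2114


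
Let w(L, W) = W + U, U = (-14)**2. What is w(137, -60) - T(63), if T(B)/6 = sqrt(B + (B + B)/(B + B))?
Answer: 88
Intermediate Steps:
U = 196
w(L, W) = 196 + W (w(L, W) = W + 196 = 196 + W)
T(B) = 6*sqrt(1 + B) (T(B) = 6*sqrt(B + (B + B)/(B + B)) = 6*sqrt(B + (2*B)/((2*B))) = 6*sqrt(B + (2*B)*(1/(2*B))) = 6*sqrt(B + 1) = 6*sqrt(1 + B))
w(137, -60) - T(63) = (196 - 60) - 6*sqrt(1 + 63) = 136 - 6*sqrt(64) = 136 - 6*8 = 136 - 1*48 = 136 - 48 = 88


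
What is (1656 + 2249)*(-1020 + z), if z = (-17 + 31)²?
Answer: -3217720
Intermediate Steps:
z = 196 (z = 14² = 196)
(1656 + 2249)*(-1020 + z) = (1656 + 2249)*(-1020 + 196) = 3905*(-824) = -3217720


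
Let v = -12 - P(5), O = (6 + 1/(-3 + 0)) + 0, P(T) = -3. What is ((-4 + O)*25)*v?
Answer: -375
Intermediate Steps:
O = 17/3 (O = (6 + 1/(-3)) + 0 = (6 - ⅓) + 0 = 17/3 + 0 = 17/3 ≈ 5.6667)
v = -9 (v = -12 - 1*(-3) = -12 + 3 = -9)
((-4 + O)*25)*v = ((-4 + 17/3)*25)*(-9) = ((5/3)*25)*(-9) = (125/3)*(-9) = -375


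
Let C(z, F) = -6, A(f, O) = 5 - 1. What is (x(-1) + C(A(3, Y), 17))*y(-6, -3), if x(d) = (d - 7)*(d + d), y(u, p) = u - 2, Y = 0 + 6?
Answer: -80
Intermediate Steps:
Y = 6
A(f, O) = 4
y(u, p) = -2 + u
x(d) = 2*d*(-7 + d) (x(d) = (-7 + d)*(2*d) = 2*d*(-7 + d))
(x(-1) + C(A(3, Y), 17))*y(-6, -3) = (2*(-1)*(-7 - 1) - 6)*(-2 - 6) = (2*(-1)*(-8) - 6)*(-8) = (16 - 6)*(-8) = 10*(-8) = -80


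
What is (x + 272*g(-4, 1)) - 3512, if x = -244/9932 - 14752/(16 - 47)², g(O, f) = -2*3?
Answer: -12311110309/2386163 ≈ -5159.4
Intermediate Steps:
g(O, f) = -6
x = -36687837/2386163 (x = -244*1/9932 - 14752/((-31)²) = -61/2483 - 14752/961 = -36687837/2386163 ≈ -15.375)
(x + 272*g(-4, 1)) - 3512 = (-36687837/2386163 + 272*(-6)) - 3512 = (-36687837/2386163 - 1632) - 3512 = -3930905853/2386163 - 3512 = -12311110309/2386163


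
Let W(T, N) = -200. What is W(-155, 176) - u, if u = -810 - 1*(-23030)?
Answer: -22420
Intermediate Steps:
u = 22220 (u = -810 + 23030 = 22220)
W(-155, 176) - u = -200 - 1*22220 = -200 - 22220 = -22420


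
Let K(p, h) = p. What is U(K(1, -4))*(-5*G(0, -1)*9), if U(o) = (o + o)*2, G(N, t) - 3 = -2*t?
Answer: -900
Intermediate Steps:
G(N, t) = 3 - 2*t
U(o) = 4*o (U(o) = (2*o)*2 = 4*o)
U(K(1, -4))*(-5*G(0, -1)*9) = (4*1)*(-5*(3 - 2*(-1))*9) = 4*(-5*(3 + 2)*9) = 4*(-5*5*9) = 4*(-25*9) = 4*(-225) = -900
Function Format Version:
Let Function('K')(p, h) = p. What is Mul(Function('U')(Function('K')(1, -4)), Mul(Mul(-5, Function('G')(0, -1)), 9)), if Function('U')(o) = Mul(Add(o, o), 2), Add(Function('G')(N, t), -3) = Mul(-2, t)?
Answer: -900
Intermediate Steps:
Function('G')(N, t) = Add(3, Mul(-2, t))
Function('U')(o) = Mul(4, o) (Function('U')(o) = Mul(Mul(2, o), 2) = Mul(4, o))
Mul(Function('U')(Function('K')(1, -4)), Mul(Mul(-5, Function('G')(0, -1)), 9)) = Mul(Mul(4, 1), Mul(Mul(-5, Add(3, Mul(-2, -1))), 9)) = Mul(4, Mul(Mul(-5, Add(3, 2)), 9)) = Mul(4, Mul(Mul(-5, 5), 9)) = Mul(4, Mul(-25, 9)) = Mul(4, -225) = -900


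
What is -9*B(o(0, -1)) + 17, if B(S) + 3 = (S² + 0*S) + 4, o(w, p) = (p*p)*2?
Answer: -28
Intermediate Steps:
o(w, p) = 2*p² (o(w, p) = p²*2 = 2*p²)
B(S) = 1 + S² (B(S) = -3 + ((S² + 0*S) + 4) = -3 + ((S² + 0) + 4) = -3 + (S² + 4) = -3 + (4 + S²) = 1 + S²)
-9*B(o(0, -1)) + 17 = -9*(1 + (2*(-1)²)²) + 17 = -9*(1 + (2*1)²) + 17 = -9*(1 + 2²) + 17 = -9*(1 + 4) + 17 = -9*5 + 17 = -45 + 17 = -28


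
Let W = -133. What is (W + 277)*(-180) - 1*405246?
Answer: -431166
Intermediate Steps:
(W + 277)*(-180) - 1*405246 = (-133 + 277)*(-180) - 1*405246 = 144*(-180) - 405246 = -25920 - 405246 = -431166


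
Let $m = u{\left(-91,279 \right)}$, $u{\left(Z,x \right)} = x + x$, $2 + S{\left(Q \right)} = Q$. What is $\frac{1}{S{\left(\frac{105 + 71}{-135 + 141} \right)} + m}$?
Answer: $\frac{3}{1756} \approx 0.0017084$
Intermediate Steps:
$S{\left(Q \right)} = -2 + Q$
$u{\left(Z,x \right)} = 2 x$
$m = 558$ ($m = 2 \cdot 279 = 558$)
$\frac{1}{S{\left(\frac{105 + 71}{-135 + 141} \right)} + m} = \frac{1}{\left(-2 + \frac{105 + 71}{-135 + 141}\right) + 558} = \frac{1}{\left(-2 + \frac{176}{6}\right) + 558} = \frac{1}{\left(-2 + 176 \cdot \frac{1}{6}\right) + 558} = \frac{1}{\left(-2 + \frac{88}{3}\right) + 558} = \frac{1}{\frac{82}{3} + 558} = \frac{1}{\frac{1756}{3}} = \frac{3}{1756}$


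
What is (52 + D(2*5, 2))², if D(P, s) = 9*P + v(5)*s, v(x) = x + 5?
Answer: 26244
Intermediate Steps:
v(x) = 5 + x
D(P, s) = 9*P + 10*s (D(P, s) = 9*P + (5 + 5)*s = 9*P + 10*s)
(52 + D(2*5, 2))² = (52 + (9*(2*5) + 10*2))² = (52 + (9*10 + 20))² = (52 + (90 + 20))² = (52 + 110)² = 162² = 26244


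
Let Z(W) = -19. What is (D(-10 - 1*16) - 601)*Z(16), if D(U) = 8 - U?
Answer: 10773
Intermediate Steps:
(D(-10 - 1*16) - 601)*Z(16) = ((8 - (-10 - 1*16)) - 601)*(-19) = ((8 - (-10 - 16)) - 601)*(-19) = ((8 - 1*(-26)) - 601)*(-19) = ((8 + 26) - 601)*(-19) = (34 - 601)*(-19) = -567*(-19) = 10773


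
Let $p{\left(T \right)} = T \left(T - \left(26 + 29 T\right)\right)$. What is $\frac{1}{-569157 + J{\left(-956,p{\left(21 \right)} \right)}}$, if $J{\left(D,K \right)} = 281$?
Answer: $- \frac{1}{568876} \approx -1.7579 \cdot 10^{-6}$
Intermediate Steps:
$p{\left(T \right)} = T \left(-26 - 28 T\right)$ ($p{\left(T \right)} = T \left(T - \left(26 + 29 T\right)\right) = T \left(-26 - 28 T\right)$)
$\frac{1}{-569157 + J{\left(-956,p{\left(21 \right)} \right)}} = \frac{1}{-569157 + 281} = \frac{1}{-568876} = - \frac{1}{568876}$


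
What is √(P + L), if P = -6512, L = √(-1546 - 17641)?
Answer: √(-6512 + I*√19187) ≈ 0.8582 + 80.702*I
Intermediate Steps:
L = I*√19187 (L = √(-19187) = I*√19187 ≈ 138.52*I)
√(P + L) = √(-6512 + I*√19187)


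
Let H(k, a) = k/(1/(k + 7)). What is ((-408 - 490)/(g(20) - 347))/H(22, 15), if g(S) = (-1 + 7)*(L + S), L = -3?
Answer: 449/78155 ≈ 0.0057450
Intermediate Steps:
H(k, a) = k*(7 + k) (H(k, a) = k/(1/(7 + k)) = k*(7 + k))
g(S) = -18 + 6*S (g(S) = (-1 + 7)*(-3 + S) = 6*(-3 + S) = -18 + 6*S)
((-408 - 490)/(g(20) - 347))/H(22, 15) = ((-408 - 490)/((-18 + 6*20) - 347))/((22*(7 + 22))) = (-898/((-18 + 120) - 347))/((22*29)) = -898/(102 - 347)/638 = -898/(-245)*(1/638) = -898*(-1/245)*(1/638) = (898/245)*(1/638) = 449/78155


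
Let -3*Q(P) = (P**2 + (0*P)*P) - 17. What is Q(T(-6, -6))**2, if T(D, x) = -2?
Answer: 169/9 ≈ 18.778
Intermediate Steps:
Q(P) = 17/3 - P**2/3 (Q(P) = -((P**2 + (0*P)*P) - 17)/3 = -((P**2 + 0*P) - 17)/3 = -((P**2 + 0) - 17)/3 = -(P**2 - 17)/3 = -(-17 + P**2)/3 = 17/3 - P**2/3)
Q(T(-6, -6))**2 = (17/3 - 1/3*(-2)**2)**2 = (17/3 - 1/3*4)**2 = (17/3 - 4/3)**2 = (13/3)**2 = 169/9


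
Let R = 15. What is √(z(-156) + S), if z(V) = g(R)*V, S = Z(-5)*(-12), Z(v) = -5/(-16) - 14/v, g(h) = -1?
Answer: √11865/10 ≈ 10.893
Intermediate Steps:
Z(v) = 5/16 - 14/v (Z(v) = -5*(-1/16) - 14/v = 5/16 - 14/v)
S = -747/20 (S = (5/16 - 14/(-5))*(-12) = (5/16 - 14*(-⅕))*(-12) = (5/16 + 14/5)*(-12) = (249/80)*(-12) = -747/20 ≈ -37.350)
z(V) = -V
√(z(-156) + S) = √(-1*(-156) - 747/20) = √(156 - 747/20) = √(2373/20) = √11865/10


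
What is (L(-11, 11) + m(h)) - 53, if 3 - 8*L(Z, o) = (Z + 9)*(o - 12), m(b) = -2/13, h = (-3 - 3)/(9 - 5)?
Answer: -5515/104 ≈ -53.029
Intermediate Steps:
h = -3/2 (h = -6/4 = -6*1/4 = -3/2 ≈ -1.5000)
m(b) = -2/13 (m(b) = -2*1/13 = -2/13)
L(Z, o) = 3/8 - (-12 + o)*(9 + Z)/8 (L(Z, o) = 3/8 - (Z + 9)*(o - 12)/8 = 3/8 - (9 + Z)*(-12 + o)/8 = 3/8 - (-12 + o)*(9 + Z)/8)
(L(-11, 11) + m(h)) - 53 = ((111/8 - 9/8*11 + (3/2)*(-11) - 1/8*(-11)*11) - 2/13) - 53 = ((111/8 - 99/8 - 33/2 + 121/8) - 2/13) - 53 = (1/8 - 2/13) - 53 = -3/104 - 53 = -5515/104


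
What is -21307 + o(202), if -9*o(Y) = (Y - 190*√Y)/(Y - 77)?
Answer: -23970577/1125 + 38*√202/225 ≈ -21305.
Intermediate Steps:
o(Y) = -(Y - 190*√Y)/(9*(-77 + Y)) (o(Y) = -(Y - 190*√Y)/(9*(Y - 77)) = -(Y - 190*√Y)/(9*(-77 + Y)))
-21307 + o(202) = -21307 + (-1*202 + 190*√202)/(9*(-77 + 202)) = -21307 + (⅑)*(-202 + 190*√202)/125 = -21307 + (⅑)*(1/125)*(-202 + 190*√202) = -21307 + (-202/1125 + 38*√202/225) = -23970577/1125 + 38*√202/225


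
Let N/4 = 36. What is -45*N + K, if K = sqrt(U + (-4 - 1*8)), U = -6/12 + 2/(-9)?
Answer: -6480 + I*sqrt(458)/6 ≈ -6480.0 + 3.5668*I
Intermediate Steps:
N = 144 (N = 4*36 = 144)
U = -13/18 (U = -6*1/12 + 2*(-1/9) = -1/2 - 2/9 = -13/18 ≈ -0.72222)
K = I*sqrt(458)/6 (K = sqrt(-13/18 + (-4 - 1*8)) = sqrt(-13/18 + (-4 - 8)) = sqrt(-13/18 - 12) = sqrt(-229/18) = I*sqrt(458)/6 ≈ 3.5668*I)
-45*N + K = -45*144 + I*sqrt(458)/6 = -6480 + I*sqrt(458)/6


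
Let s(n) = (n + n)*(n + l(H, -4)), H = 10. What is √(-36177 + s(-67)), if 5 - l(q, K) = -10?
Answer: I*√29209 ≈ 170.91*I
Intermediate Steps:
l(q, K) = 15 (l(q, K) = 5 - 1*(-10) = 5 + 10 = 15)
s(n) = 2*n*(15 + n) (s(n) = (n + n)*(n + 15) = (2*n)*(15 + n) = 2*n*(15 + n))
√(-36177 + s(-67)) = √(-36177 + 2*(-67)*(15 - 67)) = √(-36177 + 2*(-67)*(-52)) = √(-36177 + 6968) = √(-29209) = I*√29209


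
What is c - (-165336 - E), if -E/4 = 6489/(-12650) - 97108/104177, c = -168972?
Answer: -2392022551394/658919525 ≈ -3630.2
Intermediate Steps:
E = 3808841506/658919525 (E = -4*(6489/(-12650) - 97108/104177) = -4*(6489*(-1/12650) - 97108*1/104177) = -4*(-6489/12650 - 97108/104177) = -4*(-1904420753/1317839050) = 3808841506/658919525 ≈ 5.7804)
c - (-165336 - E) = -168972 - (-165336 - 1*3808841506/658919525) = -168972 - (-165336 - 3808841506/658919525) = -168972 - 1*(-108946927426906/658919525) = -168972 + 108946927426906/658919525 = -2392022551394/658919525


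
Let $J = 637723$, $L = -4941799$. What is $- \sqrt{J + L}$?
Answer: $- 2 i \sqrt{1076019} \approx - 2074.6 i$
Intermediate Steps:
$- \sqrt{J + L} = - \sqrt{637723 - 4941799} = - \sqrt{-4304076} = - 2 i \sqrt{1076019}$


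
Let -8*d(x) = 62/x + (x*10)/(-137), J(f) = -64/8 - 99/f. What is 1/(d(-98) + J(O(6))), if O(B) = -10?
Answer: 268520/291323 ≈ 0.92173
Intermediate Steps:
J(f) = -8 - 99/f (J(f) = -64*⅛ - 99/f = -8 - 99/f)
d(x) = -31/(4*x) + 5*x/548 (d(x) = -(62/x + (x*10)/(-137))/8 = -(62/x + (10*x)*(-1/137))/8 = -(62/x - 10*x/137)/8 = -31/(4*x) + 5*x/548)
1/(d(-98) + J(O(6))) = 1/((1/548)*(-4247 + 5*(-98)²)/(-98) + (-8 - 99/(-10))) = 1/((1/548)*(-1/98)*(-4247 + 5*9604) + (-8 - 99*(-⅒))) = 1/((1/548)*(-1/98)*(-4247 + 48020) + (-8 + 99/10)) = 1/((1/548)*(-1/98)*43773 + 19/10) = 1/(-43773/53704 + 19/10) = 1/(291323/268520) = 268520/291323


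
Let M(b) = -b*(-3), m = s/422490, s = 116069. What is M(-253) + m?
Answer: -320553841/422490 ≈ -758.73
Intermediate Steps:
m = 116069/422490 ≈ 0.27473
M(b) = 3*b
M(-253) + m = 3*(-253) + 116069/422490 = -759 + 116069/422490 = -320553841/422490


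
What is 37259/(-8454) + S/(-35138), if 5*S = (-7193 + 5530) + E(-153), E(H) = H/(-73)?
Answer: -238417723573/54212838990 ≈ -4.3978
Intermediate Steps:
E(H) = -H/73 (E(H) = H*(-1/73) = -H/73)
S = -121246/365 (S = ((-7193 + 5530) - 1/73*(-153))/5 = (-1663 + 153/73)/5 = (⅕)*(-121246/73) = -121246/365 ≈ -332.18)
37259/(-8454) + S/(-35138) = 37259/(-8454) - 121246/365/(-35138) = 37259*(-1/8454) - 121246/365*(-1/35138) = -37259/8454 + 60623/6412685 = -238417723573/54212838990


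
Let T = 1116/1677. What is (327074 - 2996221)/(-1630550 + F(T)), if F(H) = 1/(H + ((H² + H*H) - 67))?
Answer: 54588089231117/33347211573531 ≈ 1.6370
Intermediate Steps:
T = 372/559 (T = 1116*(1/1677) = 372/559 ≈ 0.66547)
F(H) = 1/(-67 + H + 2*H²) (F(H) = 1/(H + ((H² + H²) - 67)) = 1/(H + (2*H² - 67)) = 1/(H + (-67 + 2*H²)) = 1/(-67 + H + 2*H²))
(327074 - 2996221)/(-1630550 + F(T)) = (327074 - 2996221)/(-1630550 + 1/(-67 + 372/559 + 2*(372/559)²)) = -2669147/(-1630550 + 1/(-67 + 372/559 + 2*(138384/312481))) = -2669147/(-1630550 + 1/(-67 + 372/559 + 276768/312481)) = -2669147/(-1630550 + 1/(-20451511/312481)) = -2669147/(-1630550 - 312481/20451511) = -2669147/(-33347211573531/20451511) = -2669147*(-20451511/33347211573531) = 54588089231117/33347211573531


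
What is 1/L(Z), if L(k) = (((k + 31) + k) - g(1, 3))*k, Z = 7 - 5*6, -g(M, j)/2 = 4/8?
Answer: 1/322 ≈ 0.0031056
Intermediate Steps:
g(M, j) = -1 (g(M, j) = -8/8 = -2*½ = -1)
Z = -23 (Z = 7 - 30 = -23)
L(k) = k*(32 + 2*k) (L(k) = (((k + 31) + k) - 1*(-1))*k = (((31 + k) + k) + 1)*k = ((31 + 2*k) + 1)*k = (32 + 2*k)*k = k*(32 + 2*k))
1/L(Z) = 1/(2*(-23)*(16 - 23)) = 1/(2*(-23)*(-7)) = 1/322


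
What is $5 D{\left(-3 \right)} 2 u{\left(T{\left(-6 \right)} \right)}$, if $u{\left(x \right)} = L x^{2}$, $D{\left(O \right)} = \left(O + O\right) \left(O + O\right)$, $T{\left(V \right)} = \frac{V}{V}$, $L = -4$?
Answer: $-1440$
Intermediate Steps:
$T{\left(V \right)} = 1$
$D{\left(O \right)} = 4 O^{2}$ ($D{\left(O \right)} = 2 O 2 O = 4 O^{2}$)
$u{\left(x \right)} = - 4 x^{2}$
$5 D{\left(-3 \right)} 2 u{\left(T{\left(-6 \right)} \right)} = 5 \cdot 4 \left(-3\right)^{2} \cdot 2 \left(- 4 \cdot 1^{2}\right) = 5 \cdot 4 \cdot 9 \cdot 2 \left(\left(-4\right) 1\right) = 5 \cdot 36 \cdot 2 \left(-4\right) = 180 \cdot 2 \left(-4\right) = 360 \left(-4\right) = -1440$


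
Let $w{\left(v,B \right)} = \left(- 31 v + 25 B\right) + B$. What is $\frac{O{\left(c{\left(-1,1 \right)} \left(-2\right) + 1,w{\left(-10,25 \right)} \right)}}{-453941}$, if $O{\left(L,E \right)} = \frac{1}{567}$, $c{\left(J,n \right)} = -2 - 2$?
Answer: $- \frac{1}{257384547} \approx -3.8852 \cdot 10^{-9}$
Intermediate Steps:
$c{\left(J,n \right)} = -4$ ($c{\left(J,n \right)} = -2 - 2 = -4$)
$w{\left(v,B \right)} = - 31 v + 26 B$
$O{\left(L,E \right)} = \frac{1}{567}$
$\frac{O{\left(c{\left(-1,1 \right)} \left(-2\right) + 1,w{\left(-10,25 \right)} \right)}}{-453941} = \frac{1}{567 \left(-453941\right)} = \frac{1}{567} \left(- \frac{1}{453941}\right) = - \frac{1}{257384547}$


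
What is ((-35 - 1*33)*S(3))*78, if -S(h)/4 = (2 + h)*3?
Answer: 318240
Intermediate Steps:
S(h) = -24 - 12*h (S(h) = -4*(2 + h)*3 = -4*(6 + 3*h) = -24 - 12*h)
((-35 - 1*33)*S(3))*78 = ((-35 - 1*33)*(-24 - 12*3))*78 = ((-35 - 33)*(-24 - 36))*78 = -68*(-60)*78 = 4080*78 = 318240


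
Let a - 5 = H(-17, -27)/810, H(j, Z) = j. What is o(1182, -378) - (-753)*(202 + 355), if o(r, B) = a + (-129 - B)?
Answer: 339936733/810 ≈ 4.1968e+5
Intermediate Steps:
a = 4033/810 (a = 5 - 17/810 = 4033/810 ≈ 4.9790)
o(r, B) = -100457/810 - B (o(r, B) = 4033/810 + (-129 - B) = -100457/810 - B)
o(1182, -378) - (-753)*(202 + 355) = (-100457/810 - 1*(-378)) - (-753)*(202 + 355) = (-100457/810 + 378) - (-753)*557 = 205723/810 - 1*(-419421) = 205723/810 + 419421 = 339936733/810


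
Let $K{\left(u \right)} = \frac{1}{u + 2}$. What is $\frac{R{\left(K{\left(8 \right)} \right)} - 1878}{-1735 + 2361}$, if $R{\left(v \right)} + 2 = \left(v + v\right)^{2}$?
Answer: $- \frac{46999}{15650} \approx -3.0031$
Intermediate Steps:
$K{\left(u \right)} = \frac{1}{2 + u}$
$R{\left(v \right)} = -2 + 4 v^{2}$ ($R{\left(v \right)} = -2 + \left(v + v\right)^{2} = -2 + \left(2 v\right)^{2} = -2 + 4 v^{2}$)
$\frac{R{\left(K{\left(8 \right)} \right)} - 1878}{-1735 + 2361} = \frac{\left(-2 + 4 \left(\frac{1}{2 + 8}\right)^{2}\right) - 1878}{-1735 + 2361} = \frac{\left(-2 + 4 \left(\frac{1}{10}\right)^{2}\right) - 1878}{626} = \left(\left(-2 + \frac{4}{100}\right) - 1878\right) \frac{1}{626} = \left(\left(-2 + 4 \cdot \frac{1}{100}\right) - 1878\right) \frac{1}{626} = \left(\left(-2 + \frac{1}{25}\right) - 1878\right) \frac{1}{626} = \left(- \frac{49}{25} - 1878\right) \frac{1}{626} = \left(- \frac{46999}{25}\right) \frac{1}{626} = - \frac{46999}{15650}$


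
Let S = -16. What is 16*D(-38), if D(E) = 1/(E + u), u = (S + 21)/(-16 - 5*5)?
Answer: -656/1563 ≈ -0.41971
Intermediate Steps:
u = -5/41 (u = (-16 + 21)/(-16 - 5*5) = 5/(-16 - 25) = 5/(-41) = 5*(-1/41) = -5/41 ≈ -0.12195)
D(E) = 1/(-5/41 + E) (D(E) = 1/(E - 5/41) = 1/(-5/41 + E))
16*D(-38) = 16*(41/(-5 + 41*(-38))) = 16*(41/(-5 - 1558)) = 16*(41/(-1563)) = 16*(41*(-1/1563)) = 16*(-41/1563) = -656/1563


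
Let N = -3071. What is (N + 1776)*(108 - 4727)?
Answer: 5981605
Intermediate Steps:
(N + 1776)*(108 - 4727) = (-3071 + 1776)*(108 - 4727) = -1295*(-4619) = 5981605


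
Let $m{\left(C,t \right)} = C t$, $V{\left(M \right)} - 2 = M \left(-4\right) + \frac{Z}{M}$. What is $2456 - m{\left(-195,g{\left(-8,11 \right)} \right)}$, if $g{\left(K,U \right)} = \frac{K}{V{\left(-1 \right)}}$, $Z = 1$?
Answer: $2144$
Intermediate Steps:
$V{\left(M \right)} = 2 + \frac{1}{M} - 4 M$ ($V{\left(M \right)} = 2 + \left(M \left(-4\right) + 1 \frac{1}{M}\right) = 2 - \left(- \frac{1}{M} + 4 M\right) = 2 + \frac{1}{M} - 4 M$)
$g{\left(K,U \right)} = \frac{K}{5}$ ($g{\left(K,U \right)} = \frac{K}{2 + \frac{1}{-1} - -4} = \frac{K}{2 - 1 + 4} = \frac{K}{5}$)
$2456 - m{\left(-195,g{\left(-8,11 \right)} \right)} = 2456 - - 195 \cdot \frac{1}{5} \left(-8\right) = 2456 - \left(-195\right) \left(- \frac{8}{5}\right) = 2456 - 312 = 2144$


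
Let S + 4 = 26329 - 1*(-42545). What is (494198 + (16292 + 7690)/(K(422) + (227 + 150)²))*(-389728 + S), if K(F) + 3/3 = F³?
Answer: -2984776306674698435/18823394 ≈ -1.5857e+11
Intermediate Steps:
K(F) = -1 + F³
S = 68870 (S = -4 + (26329 - 1*(-42545)) = -4 + (26329 + 42545) = -4 + 68874 = 68870)
(494198 + (16292 + 7690)/(K(422) + (227 + 150)²))*(-389728 + S) = (494198 + (16292 + 7690)/((-1 + 422³) + (227 + 150)²))*(-389728 + 68870) = (494198 + 23982/((-1 + 75151448) + 377²))*(-320858) = (494198 + 23982/(75151447 + 142129))*(-320858) = (494198 + 23982/75293576)*(-320858) = (494198 + 23982*(1/75293576))*(-320858) = (494198 + 11991/37646788)*(-320858) = (18604967348015/37646788)*(-320858) = -2984776306674698435/18823394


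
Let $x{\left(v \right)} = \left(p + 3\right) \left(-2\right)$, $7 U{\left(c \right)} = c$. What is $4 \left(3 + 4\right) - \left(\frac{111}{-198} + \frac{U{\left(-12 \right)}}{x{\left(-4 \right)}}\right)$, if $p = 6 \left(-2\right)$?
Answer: $\frac{4413}{154} \approx 28.656$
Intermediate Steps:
$U{\left(c \right)} = \frac{c}{7}$
$p = -12$
$x{\left(v \right)} = 18$ ($x{\left(v \right)} = \left(-12 + 3\right) \left(-2\right) = \left(-9\right) \left(-2\right) = 18$)
$4 \left(3 + 4\right) - \left(\frac{111}{-198} + \frac{U{\left(-12 \right)}}{x{\left(-4 \right)}}\right) = 4 \left(3 + 4\right) - \left(\frac{111}{-198} + \frac{\frac{1}{7} \left(-12\right)}{18}\right) = 4 \cdot 7 - \left(111 \left(- \frac{1}{198}\right) - \frac{2}{21}\right) = 28 - \left(- \frac{37}{66} - \frac{2}{21}\right) = 28 - - \frac{101}{154} = 28 + \frac{101}{154} = \frac{4413}{154}$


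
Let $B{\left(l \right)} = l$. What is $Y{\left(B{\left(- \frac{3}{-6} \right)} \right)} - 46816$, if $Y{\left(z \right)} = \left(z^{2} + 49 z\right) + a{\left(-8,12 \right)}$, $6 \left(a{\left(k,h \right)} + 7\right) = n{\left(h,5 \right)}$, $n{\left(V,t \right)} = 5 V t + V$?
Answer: $- \frac{186985}{4} \approx -46746.0$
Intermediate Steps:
$n{\left(V,t \right)} = V + 5 V t$ ($n{\left(V,t \right)} = 5 V t + V = V + 5 V t$)
$a{\left(k,h \right)} = -7 + \frac{13 h}{3}$ ($a{\left(k,h \right)} = -7 + \frac{h \left(1 + 5 \cdot 5\right)}{6} = -7 + \frac{h \left(1 + 25\right)}{6} = -7 + \frac{h 26}{6} = -7 + \frac{26 h}{6} = -7 + \frac{13 h}{3}$)
$Y{\left(z \right)} = 45 + z^{2} + 49 z$ ($Y{\left(z \right)} = \left(z^{2} + 49 z\right) + \left(-7 + \frac{13}{3} \cdot 12\right) = \left(z^{2} + 49 z\right) + \left(-7 + 52\right) = \left(z^{2} + 49 z\right) + 45 = 45 + z^{2} + 49 z$)
$Y{\left(B{\left(- \frac{3}{-6} \right)} \right)} - 46816 = \left(45 + \left(- \frac{3}{-6}\right)^{2} + 49 \left(- \frac{3}{-6}\right)\right) - 46816 = \left(45 + \left(\left(-3\right) \left(- \frac{1}{6}\right)\right)^{2} + 49 \left(\left(-3\right) \left(- \frac{1}{6}\right)\right)\right) - 46816 = \left(45 + \left(\frac{1}{2}\right)^{2} + 49 \cdot \frac{1}{2}\right) - 46816 = \left(45 + \frac{1}{4} + \frac{49}{2}\right) - 46816 = \frac{279}{4} - 46816 = - \frac{186985}{4}$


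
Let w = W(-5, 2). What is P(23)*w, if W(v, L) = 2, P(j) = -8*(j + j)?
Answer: -736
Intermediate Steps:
P(j) = -16*j
w = 2
P(23)*w = -16*23*2 = -368*2 = -736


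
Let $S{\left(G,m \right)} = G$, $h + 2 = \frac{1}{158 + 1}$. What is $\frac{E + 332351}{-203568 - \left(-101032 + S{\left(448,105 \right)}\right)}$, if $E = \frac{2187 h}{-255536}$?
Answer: $- \frac{4501165423301}{1394754329472} \approx -3.2272$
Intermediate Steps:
$h = - \frac{317}{159}$ ($h = -2 + \frac{1}{158 + 1} = -2 + \frac{1}{159} = - \frac{317}{159} \approx -1.9937$)
$E = \frac{231093}{13543408}$ ($E = \frac{2187 \left(- \frac{317}{159}\right)}{-255536} = \left(- \frac{231093}{53}\right) \left(- \frac{1}{255536}\right) = \frac{231093}{13543408} \approx 0.017063$)
$\frac{E + 332351}{-203568 - \left(-101032 + S{\left(448,105 \right)}\right)} = \frac{\frac{231093}{13543408} + 332351}{-203568 + \left(101032 - 448\right)} = \frac{4501165423301}{13543408 \left(-203568 + \left(101032 - 448\right)\right)} = \frac{4501165423301}{13543408 \left(-203568 + 100584\right)} = \frac{4501165423301}{13543408 \left(-102984\right)} = \frac{4501165423301}{13543408} \left(- \frac{1}{102984}\right) = - \frac{4501165423301}{1394754329472}$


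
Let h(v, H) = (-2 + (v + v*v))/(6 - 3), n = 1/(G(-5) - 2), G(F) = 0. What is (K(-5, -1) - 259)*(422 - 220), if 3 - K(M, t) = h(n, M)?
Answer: -103121/2 ≈ -51561.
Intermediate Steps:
n = -½ (n = 1/(0 - 2) = 1/(-2) = -½ ≈ -0.50000)
h(v, H) = -⅔ + v/3 + v²/3 (h(v, H) = (-2 + (v + v²))/3 = (-2 + v + v²)*(⅓) = -⅔ + v/3 + v²/3)
K(M, t) = 15/4 (K(M, t) = 3 - (-⅔ + (⅓)*(-½) + (-½)²/3) = 3 - (-⅔ - ⅙ + (⅓)*(¼)) = 3 - (-⅔ - ⅙ + 1/12) = 3 - 1*(-¾) = 3 + ¾ = 15/4)
(K(-5, -1) - 259)*(422 - 220) = (15/4 - 259)*(422 - 220) = -1021/4*202 = -103121/2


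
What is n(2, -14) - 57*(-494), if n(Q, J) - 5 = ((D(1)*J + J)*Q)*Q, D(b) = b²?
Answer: 28051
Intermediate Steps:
n(Q, J) = 5 + 2*J*Q² (n(Q, J) = 5 + ((1²*J + J)*Q)*Q = 5 + ((1*J + J)*Q)*Q = 5 + ((J + J)*Q)*Q = 5 + ((2*J)*Q)*Q = 5 + (2*J*Q)*Q = 5 + 2*J*Q²)
n(2, -14) - 57*(-494) = (5 + 2*(-14)*2²) - 57*(-494) = (5 + 2*(-14)*4) + 28158 = (5 - 112) + 28158 = -107 + 28158 = 28051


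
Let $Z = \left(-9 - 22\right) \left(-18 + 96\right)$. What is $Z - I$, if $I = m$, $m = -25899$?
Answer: $23481$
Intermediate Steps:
$I = -25899$
$Z = -2418$ ($Z = \left(-31\right) 78 = -2418$)
$Z - I = -2418 - -25899 = -2418 + 25899 = 23481$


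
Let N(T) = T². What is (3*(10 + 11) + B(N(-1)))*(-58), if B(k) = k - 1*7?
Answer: -3306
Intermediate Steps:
B(k) = -7 + k (B(k) = k - 7 = -7 + k)
(3*(10 + 11) + B(N(-1)))*(-58) = (3*(10 + 11) + (-7 + (-1)²))*(-58) = (3*21 + (-7 + 1))*(-58) = (63 - 6)*(-58) = 57*(-58) = -3306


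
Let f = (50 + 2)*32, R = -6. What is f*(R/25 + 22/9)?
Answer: 825344/225 ≈ 3668.2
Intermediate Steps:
f = 1664 (f = 52*32 = 1664)
f*(R/25 + 22/9) = 1664*(-6/25 + 22/9) = 1664*(496/225) = 825344/225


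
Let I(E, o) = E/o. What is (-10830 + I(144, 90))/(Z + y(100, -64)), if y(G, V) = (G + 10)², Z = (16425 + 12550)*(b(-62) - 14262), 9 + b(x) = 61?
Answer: 27071/1029306625 ≈ 2.6300e-5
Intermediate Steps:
b(x) = 52 (b(x) = -9 + 61 = 52)
Z = -411734750 (Z = (16425 + 12550)*(52 - 14262) = 28975*(-14210) = -411734750)
y(G, V) = (10 + G)²
(-10830 + I(144, 90))/(Z + y(100, -64)) = (-10830 + 144/90)/(-411734750 + (10 + 100)²) = (-10830 + 144*(1/90))/(-411734750 + 110²) = (-10830 + 8/5)/(-411734750 + 12100) = -54142/5/(-411722650) = -54142/5*(-1/411722650) = 27071/1029306625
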